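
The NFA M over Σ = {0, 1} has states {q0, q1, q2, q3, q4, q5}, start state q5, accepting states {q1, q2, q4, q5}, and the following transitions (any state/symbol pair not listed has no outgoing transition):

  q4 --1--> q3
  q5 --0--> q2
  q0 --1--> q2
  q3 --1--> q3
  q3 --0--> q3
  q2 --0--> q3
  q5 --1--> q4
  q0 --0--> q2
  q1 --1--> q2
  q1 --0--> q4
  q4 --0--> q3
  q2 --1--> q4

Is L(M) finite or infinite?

The useful states (reachable from q5 and able to reach an accepting state) are {q2, q4, q5}.
Restricted to these states the transition graph has no cycle, so every accepting path has bounded length and L is finite.

finite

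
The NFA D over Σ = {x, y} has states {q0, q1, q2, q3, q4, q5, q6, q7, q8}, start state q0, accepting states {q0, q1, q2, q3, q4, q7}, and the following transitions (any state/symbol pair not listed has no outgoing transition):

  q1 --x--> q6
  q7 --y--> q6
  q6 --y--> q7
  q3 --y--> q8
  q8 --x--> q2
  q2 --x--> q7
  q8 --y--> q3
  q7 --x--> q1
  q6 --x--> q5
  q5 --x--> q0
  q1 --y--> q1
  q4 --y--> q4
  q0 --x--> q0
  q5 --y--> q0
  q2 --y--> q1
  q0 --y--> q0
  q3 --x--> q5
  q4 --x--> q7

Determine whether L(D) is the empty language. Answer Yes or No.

No

The empty string ε is accepted: the run q0 ends in the accepting state q0.
Since at least one string is accepted, L(D) is not empty.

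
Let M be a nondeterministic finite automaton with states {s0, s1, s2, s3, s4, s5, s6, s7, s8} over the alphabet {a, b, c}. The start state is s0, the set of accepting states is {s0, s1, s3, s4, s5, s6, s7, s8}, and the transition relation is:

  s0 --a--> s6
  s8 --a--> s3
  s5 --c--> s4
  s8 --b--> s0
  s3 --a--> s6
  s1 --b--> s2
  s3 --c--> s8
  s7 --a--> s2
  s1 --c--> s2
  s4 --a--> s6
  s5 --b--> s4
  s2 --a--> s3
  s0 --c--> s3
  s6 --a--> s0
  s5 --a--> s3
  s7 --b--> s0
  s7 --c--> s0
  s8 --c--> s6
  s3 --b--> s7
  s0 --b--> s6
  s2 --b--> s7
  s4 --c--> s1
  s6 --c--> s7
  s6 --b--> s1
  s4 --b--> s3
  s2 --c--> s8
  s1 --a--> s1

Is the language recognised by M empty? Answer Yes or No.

The empty string ε is accepted: the run s0 ends in the accepting state s0.
Since at least one string is accepted, L(M) is not empty.

No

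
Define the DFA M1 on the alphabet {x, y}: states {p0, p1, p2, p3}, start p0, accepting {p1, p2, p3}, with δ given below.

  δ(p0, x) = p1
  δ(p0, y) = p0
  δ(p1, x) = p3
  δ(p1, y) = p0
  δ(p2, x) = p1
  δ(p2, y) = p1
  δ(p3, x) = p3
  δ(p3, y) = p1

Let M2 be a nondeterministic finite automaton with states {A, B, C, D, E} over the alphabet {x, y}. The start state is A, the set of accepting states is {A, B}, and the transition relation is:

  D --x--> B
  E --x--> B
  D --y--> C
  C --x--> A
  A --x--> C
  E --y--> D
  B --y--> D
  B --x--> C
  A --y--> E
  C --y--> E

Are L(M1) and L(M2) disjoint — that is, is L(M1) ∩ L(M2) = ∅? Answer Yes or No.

No

The string xx is accepted by both M1 and M2.
Hence L(M1) ∩ L(M2) ≠ ∅.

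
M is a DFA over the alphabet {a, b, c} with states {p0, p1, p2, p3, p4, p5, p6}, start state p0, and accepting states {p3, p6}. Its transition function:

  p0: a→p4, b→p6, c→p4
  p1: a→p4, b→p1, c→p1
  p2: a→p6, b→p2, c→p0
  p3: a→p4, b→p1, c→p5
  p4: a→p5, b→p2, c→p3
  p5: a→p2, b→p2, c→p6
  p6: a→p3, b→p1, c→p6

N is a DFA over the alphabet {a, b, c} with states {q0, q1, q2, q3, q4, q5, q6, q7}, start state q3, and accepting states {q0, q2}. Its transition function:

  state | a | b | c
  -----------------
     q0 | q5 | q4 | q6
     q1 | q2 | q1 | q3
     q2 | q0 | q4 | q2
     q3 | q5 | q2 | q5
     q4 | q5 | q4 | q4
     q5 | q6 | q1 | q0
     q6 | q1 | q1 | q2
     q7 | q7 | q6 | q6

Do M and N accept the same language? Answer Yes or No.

Exploring the product automaton M × N from the start pair (p0, q3), following both machines on each input symbol, reaches 7 state pairs: (p0, q3), (p4, q5), (p6, q2), (p5, q6), (p2, q1), (p3, q0), (p1, q4).
M accepts in {p3, p6} and N accepts in {q0, q2}. In every reachable pair the two components are either both accepting — (p6, q2), (p3, q0) — or both non-accepting, so no string is accepted by exactly one of the machines: L(M) \ L(N) and L(N) \ L(M) are both empty.
Hence every string is accepted by M iff it is accepted by N, and the two languages coincide.

Yes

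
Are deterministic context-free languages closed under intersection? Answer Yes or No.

DCFLs are closed under complement (normalise the DPDA to read all of its input, then flip the verdict). If they were also closed under intersection, De Morgan would make them closed under union; but {aⁿbⁿ : n≥0} and {aⁿb²ⁿ : n≥0} are DCFLs (push the a's; pop one per b, respectively one per two b's) whose union no deterministic PDA accepts: a DPDA for it would have a single run on aⁿb²ⁿ, accepting after the prefix aⁿbⁿ and accepting again after n more b's; an ordinary PDA that simulates it on a's and b's and, at any moment when it is accepting, may switch to reading only a fresh letter c while feeding each c to the simulation as a b, would accept aⁱbʲcᵏ (k≥1) exactly when both aⁱbʲ and aⁱbʲ⁺ᵏ are in the language, i.e. its language intersected with the regular set a*b*c⁺ would be exactly {aⁿbⁿcⁿ : n≥1} — impossible, since context-free languages are closed under intersection with regular sets and {aⁿbⁿcⁿ} is not context-free.

No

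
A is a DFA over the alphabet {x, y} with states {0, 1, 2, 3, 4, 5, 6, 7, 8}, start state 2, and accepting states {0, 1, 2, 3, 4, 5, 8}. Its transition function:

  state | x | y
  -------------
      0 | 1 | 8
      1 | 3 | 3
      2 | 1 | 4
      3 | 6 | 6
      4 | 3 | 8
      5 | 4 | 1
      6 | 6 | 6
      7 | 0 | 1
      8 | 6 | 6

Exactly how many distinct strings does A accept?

7

The useful subgraph on states {1, 2, 3, 4, 8} is acyclic, so L(A) is finite; the longest accepting path visits 3 useful states, giving maximum string length 2.
Counting accepting paths from 2 by length: 1 of length 0, 2 of length 1, 4 of length 2. Total 7.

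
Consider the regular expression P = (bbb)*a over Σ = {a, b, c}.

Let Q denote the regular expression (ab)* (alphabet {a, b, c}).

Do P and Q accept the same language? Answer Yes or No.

No

The string a is accepted by P but rejected by Q.
So L(P) ≠ L(Q).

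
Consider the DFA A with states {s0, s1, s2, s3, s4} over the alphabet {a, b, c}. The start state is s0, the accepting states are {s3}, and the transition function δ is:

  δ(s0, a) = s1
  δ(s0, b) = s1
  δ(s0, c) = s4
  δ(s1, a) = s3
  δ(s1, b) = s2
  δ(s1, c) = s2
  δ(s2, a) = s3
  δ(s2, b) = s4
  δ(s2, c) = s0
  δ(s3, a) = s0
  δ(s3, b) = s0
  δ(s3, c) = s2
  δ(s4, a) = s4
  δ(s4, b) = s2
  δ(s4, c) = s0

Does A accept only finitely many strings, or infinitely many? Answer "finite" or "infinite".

State s0 is reachable from the start and can reach an accepting state, and it lies on the cycle s0 → s1 → s2 → s0.
Traversing that cycle any number of times yields accepted strings of unbounded length, so the language is infinite.

infinite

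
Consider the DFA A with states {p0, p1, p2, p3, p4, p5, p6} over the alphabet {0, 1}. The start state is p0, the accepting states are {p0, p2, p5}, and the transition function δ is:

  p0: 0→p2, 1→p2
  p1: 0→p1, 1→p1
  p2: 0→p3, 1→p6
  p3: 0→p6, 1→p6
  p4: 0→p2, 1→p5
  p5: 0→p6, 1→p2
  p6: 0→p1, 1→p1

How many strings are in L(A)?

The useful subgraph on states {p0, p2} is acyclic, so L(A) is finite; the longest accepting path visits 2 useful states, giving maximum string length 1.
Counting accepting paths from p0 by length: 1 of length 0, 2 of length 1. Total 3.

3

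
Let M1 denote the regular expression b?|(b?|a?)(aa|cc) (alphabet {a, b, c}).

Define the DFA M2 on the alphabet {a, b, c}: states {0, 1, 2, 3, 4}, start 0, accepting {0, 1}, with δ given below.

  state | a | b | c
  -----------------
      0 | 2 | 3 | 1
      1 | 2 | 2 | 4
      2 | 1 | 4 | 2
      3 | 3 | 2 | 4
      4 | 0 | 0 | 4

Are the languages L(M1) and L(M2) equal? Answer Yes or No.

The string b is accepted by M1 but rejected by M2.
So L(M1) ≠ L(M2).

No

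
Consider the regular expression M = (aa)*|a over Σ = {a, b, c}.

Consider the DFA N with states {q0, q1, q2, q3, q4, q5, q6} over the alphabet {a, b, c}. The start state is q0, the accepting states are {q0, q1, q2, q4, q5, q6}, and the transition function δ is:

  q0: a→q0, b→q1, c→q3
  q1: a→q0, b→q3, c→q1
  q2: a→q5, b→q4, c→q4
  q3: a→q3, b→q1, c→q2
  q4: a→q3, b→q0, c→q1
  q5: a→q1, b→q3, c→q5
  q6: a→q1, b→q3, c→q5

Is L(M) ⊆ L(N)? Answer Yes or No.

Converting the expression M to a DFA (subset construction, then merging equivalent states) gives the minimal DFA with states {m0, m1, m2, m3, m4}, start state m0, accepting states {m0, m1, m3} and transitions m0: a→m1, b→m2, c→m2; m1: a→m3, b→m2, c→m2; m2: a→m2, b→m2, c→m2; m3: a→m4, b→m2, c→m2; m4: a→m3, b→m2, c→m2.
Exploring the product automaton M × N from the start pair (m0, q0), following both machines on each input symbol, reaches 10 state pairs: (m0, q0), (m1, q0), (m2, q1), (m2, q3), (m3, q0), (m2, q0), (m2, q2), (m4, q0), (m2, q5), (m2, q4).
M accepts in {m0, m1, m3} and N accepts in {q0, q1, q2, q4, q5, q6}. The reachable pairs whose M-component is accepting are (m0, q0), (m1, q0), (m3, q0); in each of them the N-component is accepting too, so the product for L(M) \ L(N) (M-component accepting, N-component rejecting) has no reachable accepting pair and the difference is empty.
Hence every string in L(M) is also in L(N).

Yes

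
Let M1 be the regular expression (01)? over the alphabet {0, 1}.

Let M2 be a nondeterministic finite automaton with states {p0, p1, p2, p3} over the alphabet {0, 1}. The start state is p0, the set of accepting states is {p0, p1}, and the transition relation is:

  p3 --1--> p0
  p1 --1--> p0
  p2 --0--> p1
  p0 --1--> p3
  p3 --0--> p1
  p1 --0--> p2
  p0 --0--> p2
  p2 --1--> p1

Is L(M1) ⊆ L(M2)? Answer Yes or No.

Yes

Converting the expression M1 to a DFA (subset construction, then merging equivalent states) gives the minimal DFA with states {r0, r1, r2, r3}, start state r0, accepting states {r0, r3} and transitions r0: 0→r1, 1→r2; r1: 0→r2, 1→r3; r2: 0→r2, 1→r2; r3: 0→r2, 1→r2.
Exploring the product automaton M1 × M2 from the start pair (r0, p0), following both machines on each input symbol, reaches 7 state pairs: (r0, p0), (r1, p2), (r2, p3), (r2, p1), (r3, p1), (r2, p0), (r2, p2).
M1 accepts in {r0, r3} and M2 accepts in {p0, p1}. The reachable pairs whose M1-component is accepting are (r0, p0), (r3, p1); in each of them the M2-component is accepting too, so the product for L(M1) \ L(M2) (M1-component accepting, M2-component rejecting) has no reachable accepting pair and the difference is empty.
Hence every string in L(M1) is also in L(M2).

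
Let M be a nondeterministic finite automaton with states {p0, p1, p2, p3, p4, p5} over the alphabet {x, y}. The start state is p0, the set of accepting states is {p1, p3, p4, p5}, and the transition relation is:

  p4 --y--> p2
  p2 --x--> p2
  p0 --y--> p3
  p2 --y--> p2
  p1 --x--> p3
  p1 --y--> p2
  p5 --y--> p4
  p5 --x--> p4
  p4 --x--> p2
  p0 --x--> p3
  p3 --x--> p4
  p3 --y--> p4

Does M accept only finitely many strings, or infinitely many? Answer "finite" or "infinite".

The useful states (reachable from p0 and able to reach an accepting state) are {p0, p3, p4}.
Restricted to these states the transition graph has no cycle, so every accepting path has bounded length and L is finite.

finite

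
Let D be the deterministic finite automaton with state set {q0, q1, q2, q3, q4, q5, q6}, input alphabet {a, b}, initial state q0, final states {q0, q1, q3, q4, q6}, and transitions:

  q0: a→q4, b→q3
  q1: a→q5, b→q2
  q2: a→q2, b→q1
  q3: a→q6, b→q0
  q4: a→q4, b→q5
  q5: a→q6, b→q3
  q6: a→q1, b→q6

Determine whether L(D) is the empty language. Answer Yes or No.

No

The empty string ε is accepted: the run q0 ends in the accepting state q0.
Since at least one string is accepted, L(D) is not empty.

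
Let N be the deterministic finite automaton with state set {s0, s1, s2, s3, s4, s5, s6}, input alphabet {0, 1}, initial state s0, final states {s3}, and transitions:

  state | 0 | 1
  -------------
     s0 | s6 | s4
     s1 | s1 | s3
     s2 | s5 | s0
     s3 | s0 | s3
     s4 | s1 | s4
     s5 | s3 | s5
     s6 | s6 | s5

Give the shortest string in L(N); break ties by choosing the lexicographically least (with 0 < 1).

010

A breadth-first search from s0 reaches an accepting state first via the path s0 → s6 → s5 → s3 on input 010.
No string of length < 3 is accepted (BFS exhausts all shorter strings without reaching an accepting state), and 010 is the lexicographically least accepting string of length 3.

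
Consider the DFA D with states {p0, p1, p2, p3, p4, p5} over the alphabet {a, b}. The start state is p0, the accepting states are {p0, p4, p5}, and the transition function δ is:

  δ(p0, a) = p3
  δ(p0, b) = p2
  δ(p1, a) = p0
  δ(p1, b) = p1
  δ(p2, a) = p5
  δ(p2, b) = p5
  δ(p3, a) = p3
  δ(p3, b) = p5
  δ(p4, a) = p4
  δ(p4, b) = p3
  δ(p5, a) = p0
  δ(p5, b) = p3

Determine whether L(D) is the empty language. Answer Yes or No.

No

The empty string ε is accepted: the run p0 ends in the accepting state p0.
Since at least one string is accepted, L(D) is not empty.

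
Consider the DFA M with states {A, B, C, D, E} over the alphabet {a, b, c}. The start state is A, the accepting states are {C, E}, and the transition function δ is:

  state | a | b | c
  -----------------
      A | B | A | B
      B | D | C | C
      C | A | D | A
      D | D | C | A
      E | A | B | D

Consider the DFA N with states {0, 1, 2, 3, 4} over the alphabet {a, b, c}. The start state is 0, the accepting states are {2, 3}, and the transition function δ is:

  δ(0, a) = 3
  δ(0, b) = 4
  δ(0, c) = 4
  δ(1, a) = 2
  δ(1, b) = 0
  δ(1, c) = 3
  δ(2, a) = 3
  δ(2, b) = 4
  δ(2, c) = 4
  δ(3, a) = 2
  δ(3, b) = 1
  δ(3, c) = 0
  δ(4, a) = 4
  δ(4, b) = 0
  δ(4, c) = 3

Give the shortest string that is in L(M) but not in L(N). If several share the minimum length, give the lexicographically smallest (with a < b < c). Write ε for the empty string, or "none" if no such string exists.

The string ab is accepted by M but not by N.
No shorter string lies in the difference, and ab is the lexicographically first length-2 string in L(M) \ L(N).

ab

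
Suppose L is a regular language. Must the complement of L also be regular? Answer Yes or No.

Yes

Take a complete DFA for L and swap accepting and non-accepting states; the resulting DFA accepts exactly Σ* \ L.
So the regular languages are closed under complement.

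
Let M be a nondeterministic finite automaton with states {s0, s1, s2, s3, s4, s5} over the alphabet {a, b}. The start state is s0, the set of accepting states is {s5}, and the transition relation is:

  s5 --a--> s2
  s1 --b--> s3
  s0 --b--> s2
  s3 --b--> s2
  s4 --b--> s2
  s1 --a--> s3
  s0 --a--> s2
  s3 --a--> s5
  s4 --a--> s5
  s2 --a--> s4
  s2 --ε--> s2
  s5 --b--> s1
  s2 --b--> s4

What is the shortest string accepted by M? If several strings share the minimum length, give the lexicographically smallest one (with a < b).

aaa

A breadth-first search from s0 reaches an accepting state first via the path s0 → s2 → s4 → s5 on input aaa.
No string of length < 3 is accepted (BFS exhausts all shorter strings without reaching an accepting state), and aaa is the lexicographically least accepting string of length 3.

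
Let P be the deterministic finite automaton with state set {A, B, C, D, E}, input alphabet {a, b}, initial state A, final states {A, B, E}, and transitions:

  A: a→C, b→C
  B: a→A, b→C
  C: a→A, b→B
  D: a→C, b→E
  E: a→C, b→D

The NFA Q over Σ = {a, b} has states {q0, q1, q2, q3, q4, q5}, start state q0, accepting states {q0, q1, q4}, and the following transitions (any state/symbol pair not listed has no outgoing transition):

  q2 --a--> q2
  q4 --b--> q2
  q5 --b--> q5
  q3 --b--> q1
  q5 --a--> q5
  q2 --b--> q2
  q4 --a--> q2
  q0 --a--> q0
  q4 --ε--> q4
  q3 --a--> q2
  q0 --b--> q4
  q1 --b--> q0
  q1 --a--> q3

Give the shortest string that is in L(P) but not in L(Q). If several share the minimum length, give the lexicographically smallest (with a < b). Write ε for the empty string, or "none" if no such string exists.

The string ba is accepted by P but not by Q.
No shorter string lies in the difference, and ba is the lexicographically first length-2 string in L(P) \ L(Q).

ba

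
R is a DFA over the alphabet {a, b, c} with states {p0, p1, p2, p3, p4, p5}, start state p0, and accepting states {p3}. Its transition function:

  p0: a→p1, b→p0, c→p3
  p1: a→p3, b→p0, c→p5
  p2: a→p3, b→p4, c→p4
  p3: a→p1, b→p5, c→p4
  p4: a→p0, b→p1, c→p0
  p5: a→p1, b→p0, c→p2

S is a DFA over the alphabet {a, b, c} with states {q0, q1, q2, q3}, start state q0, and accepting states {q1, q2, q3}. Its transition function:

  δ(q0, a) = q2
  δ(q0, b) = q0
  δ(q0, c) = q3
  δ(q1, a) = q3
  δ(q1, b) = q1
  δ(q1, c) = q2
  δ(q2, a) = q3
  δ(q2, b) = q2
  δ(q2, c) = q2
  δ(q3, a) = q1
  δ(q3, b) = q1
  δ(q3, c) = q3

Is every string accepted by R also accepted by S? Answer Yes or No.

Yes

Exploring the product automaton R × S from the start pair (p0, q0), following both machines on each input symbol, reaches 18 state pairs: (p0, q0), (p1, q2), (p3, q3), (p0, q2), (p5, q2), (p1, q1), (p5, q1), (p4, q3), (p1, q3), (p3, q2), (p2, q2), (p0, q1), (p0, q3), (p3, q1), (p5, q3), (p4, q2), (p2, q3), (p4, q1).
R accepts in {p3} and S accepts in {q1, q2, q3}. The reachable pairs whose R-component is accepting are (p3, q3), (p3, q2), (p3, q1); in each of them the S-component is accepting too, so the product for L(R) \ L(S) (R-component accepting, S-component rejecting) has no reachable accepting pair and the difference is empty.
Hence every string in L(R) is also in L(S).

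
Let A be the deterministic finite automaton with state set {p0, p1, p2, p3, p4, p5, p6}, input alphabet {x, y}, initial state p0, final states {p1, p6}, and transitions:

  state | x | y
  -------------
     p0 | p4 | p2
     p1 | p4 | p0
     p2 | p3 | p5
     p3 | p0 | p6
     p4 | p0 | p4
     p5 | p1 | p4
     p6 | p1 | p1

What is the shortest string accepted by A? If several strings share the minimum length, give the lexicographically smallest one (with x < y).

yxy

A breadth-first search from p0 reaches an accepting state first via the path p0 → p2 → p3 → p6 on input yxy.
No string of length < 3 is accepted (BFS exhausts all shorter strings without reaching an accepting state), and yxy is the lexicographically least accepting string of length 3.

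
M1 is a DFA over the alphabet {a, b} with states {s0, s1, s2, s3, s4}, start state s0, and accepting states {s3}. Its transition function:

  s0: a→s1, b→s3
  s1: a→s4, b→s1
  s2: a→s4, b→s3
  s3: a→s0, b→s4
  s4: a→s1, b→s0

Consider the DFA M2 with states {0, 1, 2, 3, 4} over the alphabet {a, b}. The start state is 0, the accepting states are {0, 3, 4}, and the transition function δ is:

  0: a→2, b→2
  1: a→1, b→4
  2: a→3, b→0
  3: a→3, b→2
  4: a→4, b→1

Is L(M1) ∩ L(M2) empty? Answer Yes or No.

The string aabb is accepted by both M1 and M2.
Hence L(M1) ∩ L(M2) ≠ ∅.

No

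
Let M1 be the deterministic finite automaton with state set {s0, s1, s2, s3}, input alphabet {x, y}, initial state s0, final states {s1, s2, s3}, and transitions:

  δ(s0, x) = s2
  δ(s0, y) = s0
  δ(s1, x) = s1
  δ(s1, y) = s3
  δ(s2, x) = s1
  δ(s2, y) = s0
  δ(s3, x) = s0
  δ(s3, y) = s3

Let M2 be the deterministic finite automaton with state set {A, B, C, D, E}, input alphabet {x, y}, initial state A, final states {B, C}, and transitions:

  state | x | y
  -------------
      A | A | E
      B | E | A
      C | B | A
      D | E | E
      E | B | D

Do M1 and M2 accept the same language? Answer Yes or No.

No

The string x is accepted by M1 but rejected by M2.
So L(M1) ≠ L(M2).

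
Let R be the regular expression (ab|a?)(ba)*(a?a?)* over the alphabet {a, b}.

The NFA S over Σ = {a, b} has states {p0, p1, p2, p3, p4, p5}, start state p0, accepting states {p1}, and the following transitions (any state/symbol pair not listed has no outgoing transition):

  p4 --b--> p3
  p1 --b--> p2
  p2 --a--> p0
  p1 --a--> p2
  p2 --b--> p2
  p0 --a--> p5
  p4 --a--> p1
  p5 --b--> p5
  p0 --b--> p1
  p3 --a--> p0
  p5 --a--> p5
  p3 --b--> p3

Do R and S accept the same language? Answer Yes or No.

The empty string ε is accepted by R but rejected by S.
So L(R) ≠ L(S).

No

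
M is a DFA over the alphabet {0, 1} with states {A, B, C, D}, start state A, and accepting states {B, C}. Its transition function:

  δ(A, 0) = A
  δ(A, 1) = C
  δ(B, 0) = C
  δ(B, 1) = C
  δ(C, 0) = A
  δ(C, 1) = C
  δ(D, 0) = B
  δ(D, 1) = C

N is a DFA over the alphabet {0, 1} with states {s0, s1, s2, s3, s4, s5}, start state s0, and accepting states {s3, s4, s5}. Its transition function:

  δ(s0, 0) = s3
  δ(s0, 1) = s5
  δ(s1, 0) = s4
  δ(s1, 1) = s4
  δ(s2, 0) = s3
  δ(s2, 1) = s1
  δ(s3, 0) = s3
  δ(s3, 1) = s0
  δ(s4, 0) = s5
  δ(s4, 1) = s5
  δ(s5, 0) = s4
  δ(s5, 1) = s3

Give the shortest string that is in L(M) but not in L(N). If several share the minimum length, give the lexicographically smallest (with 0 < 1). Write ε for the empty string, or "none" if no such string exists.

The string 01 is accepted by M but not by N.
No shorter string lies in the difference, and 01 is the lexicographically first length-2 string in L(M) \ L(N).

01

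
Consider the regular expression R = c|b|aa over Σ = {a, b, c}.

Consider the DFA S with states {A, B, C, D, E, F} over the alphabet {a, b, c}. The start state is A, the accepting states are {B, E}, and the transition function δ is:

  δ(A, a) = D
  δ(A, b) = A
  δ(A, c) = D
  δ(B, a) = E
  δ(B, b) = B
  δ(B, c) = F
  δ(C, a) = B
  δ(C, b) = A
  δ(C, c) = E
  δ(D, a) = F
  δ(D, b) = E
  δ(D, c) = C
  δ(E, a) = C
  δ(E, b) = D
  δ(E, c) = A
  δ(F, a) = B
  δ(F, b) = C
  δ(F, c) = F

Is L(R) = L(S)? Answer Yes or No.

The string b is accepted by R but rejected by S.
So L(R) ≠ L(S).

No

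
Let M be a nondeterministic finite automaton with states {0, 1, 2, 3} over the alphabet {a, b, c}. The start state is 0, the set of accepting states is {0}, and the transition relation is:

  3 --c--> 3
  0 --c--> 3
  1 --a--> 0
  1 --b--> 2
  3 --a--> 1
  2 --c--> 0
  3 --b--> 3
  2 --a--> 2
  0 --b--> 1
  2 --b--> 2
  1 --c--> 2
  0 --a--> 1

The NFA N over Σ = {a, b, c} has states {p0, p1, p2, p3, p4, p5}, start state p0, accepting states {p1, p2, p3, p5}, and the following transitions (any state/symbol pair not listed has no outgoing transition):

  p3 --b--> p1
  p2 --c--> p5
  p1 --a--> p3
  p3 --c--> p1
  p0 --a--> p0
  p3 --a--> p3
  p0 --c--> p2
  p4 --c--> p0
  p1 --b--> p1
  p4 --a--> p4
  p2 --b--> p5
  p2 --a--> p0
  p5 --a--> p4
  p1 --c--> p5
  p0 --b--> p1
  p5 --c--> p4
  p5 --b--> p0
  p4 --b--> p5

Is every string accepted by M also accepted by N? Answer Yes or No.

The empty string ε is in L(M) but not in L(N).
So L(M) ⊄ L(N).

No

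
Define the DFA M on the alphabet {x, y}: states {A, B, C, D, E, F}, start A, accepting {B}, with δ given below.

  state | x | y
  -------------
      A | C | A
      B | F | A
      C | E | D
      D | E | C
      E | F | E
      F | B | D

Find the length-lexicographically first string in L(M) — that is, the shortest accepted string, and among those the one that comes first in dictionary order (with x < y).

A breadth-first search from A reaches an accepting state first via the path A → C → E → F → B on input xxxx.
No string of length < 4 is accepted (BFS exhausts all shorter strings without reaching an accepting state), and xxxx is the lexicographically least accepting string of length 4.

xxxx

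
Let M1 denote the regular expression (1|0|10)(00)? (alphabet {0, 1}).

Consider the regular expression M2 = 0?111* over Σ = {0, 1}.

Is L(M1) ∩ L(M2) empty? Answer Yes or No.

Yes

Converting the expression M1 to a DFA (subset construction, then merging equivalent states) gives the minimal DFA with states {r0, r1, r2, r3, r4, r5, r6, r7}, start state r0, accepting states {r1, r2, r5, r6, r7} and transitions r0: 0→r1, 1→r2; r1: 0→r3, 1→r4; r2: 0→r5, 1→r4; r3: 0→r6, 1→r4; r4: 0→r4, 1→r4; r5: 0→r7, 1→r4; r6: 0→r4, 1→r4; r7: 0→r6, 1→r4.
Converting the expression M2 to a DFA (subset construction, then merging equivalent states) gives the minimal DFA with states {t0, t1, t2, t3, t4}, start state t0, accepting states {t4} and transitions t0: 0→t1, 1→t2; t1: 0→t3, 1→t2; t2: 0→t3, 1→t4; t3: 0→t3, 1→t3; t4: 0→t3, 1→t4.
Exploring the product automaton M1 × M2 from the start pair (r0, t0), following both machines on each input symbol, reaches 10 state pairs: (r0, t0), (r1, t1), (r2, t2), (r3, t3), (r4, t2), (r5, t3), (r4, t4), (r6, t3), (r4, t3), (r7, t3).
M1 accepts in {r1, r2, r5, r6, r7} and M2 accepts in {t4}; no reachable pair has both components accepting, so no string drives both machines to acceptance simultaneously and L(M1) ∩ L(M2) = ∅.
So no string is accepted by both, and the intersection is empty.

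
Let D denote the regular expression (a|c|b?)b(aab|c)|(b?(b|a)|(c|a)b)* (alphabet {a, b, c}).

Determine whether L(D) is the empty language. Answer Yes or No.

No

The empty string ε matches the expression, so it belongs to L(D).
Since L(D) contains at least one string, it is not empty.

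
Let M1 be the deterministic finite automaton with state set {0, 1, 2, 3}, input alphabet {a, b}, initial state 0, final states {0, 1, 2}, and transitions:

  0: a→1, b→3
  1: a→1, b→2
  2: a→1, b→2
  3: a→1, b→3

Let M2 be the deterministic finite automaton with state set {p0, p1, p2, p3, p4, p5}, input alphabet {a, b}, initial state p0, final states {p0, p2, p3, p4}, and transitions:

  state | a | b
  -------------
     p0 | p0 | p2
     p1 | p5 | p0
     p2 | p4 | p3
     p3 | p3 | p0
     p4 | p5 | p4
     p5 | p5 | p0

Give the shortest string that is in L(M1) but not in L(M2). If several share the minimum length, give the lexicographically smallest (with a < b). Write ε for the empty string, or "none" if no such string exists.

baa

The string baa is accepted by M1 but not by M2.
No shorter string lies in the difference, and baa is the lexicographically first length-3 string in L(M1) \ L(M2).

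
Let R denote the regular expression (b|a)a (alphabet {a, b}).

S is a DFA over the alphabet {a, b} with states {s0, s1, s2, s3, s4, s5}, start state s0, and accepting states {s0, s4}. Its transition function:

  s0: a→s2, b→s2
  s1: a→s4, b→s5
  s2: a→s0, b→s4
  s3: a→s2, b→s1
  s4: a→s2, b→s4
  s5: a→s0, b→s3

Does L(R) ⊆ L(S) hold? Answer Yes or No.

Converting the expression R to a DFA (subset construction, then merging equivalent states) gives the minimal DFA with states {r0, r1, r2, r3}, start state r0, accepting states {r2} and transitions r0: a→r1, b→r1; r1: a→r2, b→r3; r2: a→r3, b→r3; r3: a→r3, b→r3.
Exploring the product automaton R × S from the start pair (r0, s0), following both machines on each input symbol, reaches 6 state pairs: (r0, s0), (r1, s2), (r2, s0), (r3, s4), (r3, s2), (r3, s0).
R accepts in {r2} and S accepts in {s0, s4}. The reachable pairs whose R-component is accepting are (r2, s0); in each of them the S-component is accepting too, so the product for L(R) \ L(S) (R-component accepting, S-component rejecting) has no reachable accepting pair and the difference is empty.
Hence every string in L(R) is also in L(S).

Yes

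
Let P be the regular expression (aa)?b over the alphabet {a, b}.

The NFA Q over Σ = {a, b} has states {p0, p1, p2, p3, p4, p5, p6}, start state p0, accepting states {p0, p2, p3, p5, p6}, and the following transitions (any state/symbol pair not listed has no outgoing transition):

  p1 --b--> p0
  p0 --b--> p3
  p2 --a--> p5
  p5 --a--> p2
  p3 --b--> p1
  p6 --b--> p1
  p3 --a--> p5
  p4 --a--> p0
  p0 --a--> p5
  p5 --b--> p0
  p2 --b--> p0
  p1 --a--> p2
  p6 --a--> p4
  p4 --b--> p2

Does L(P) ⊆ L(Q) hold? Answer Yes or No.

Yes

Converting the expression P to a DFA (subset construction, then merging equivalent states) gives the minimal DFA with states {r0, r1, r2, r3, r4}, start state r0, accepting states {r2} and transitions r0: a→r1, b→r2; r1: a→r3, b→r4; r2: a→r4, b→r4; r3: a→r4, b→r2; r4: a→r4, b→r4.
Exploring the product automaton P × Q from the start pair (r0, p0), following both machines on each input symbol, reaches 10 state pairs: (r0, p0), (r1, p5), (r2, p3), (r3, p2), (r4, p0), (r4, p5), (r4, p1), (r2, p0), (r4, p3), (r4, p2).
P accepts in {r2} and Q accepts in {p0, p2, p3, p5, p6}. The reachable pairs whose P-component is accepting are (r2, p3), (r2, p0); in each of them the Q-component is accepting too, so the product for L(P) \ L(Q) (P-component accepting, Q-component rejecting) has no reachable accepting pair and the difference is empty.
Hence every string in L(P) is also in L(Q).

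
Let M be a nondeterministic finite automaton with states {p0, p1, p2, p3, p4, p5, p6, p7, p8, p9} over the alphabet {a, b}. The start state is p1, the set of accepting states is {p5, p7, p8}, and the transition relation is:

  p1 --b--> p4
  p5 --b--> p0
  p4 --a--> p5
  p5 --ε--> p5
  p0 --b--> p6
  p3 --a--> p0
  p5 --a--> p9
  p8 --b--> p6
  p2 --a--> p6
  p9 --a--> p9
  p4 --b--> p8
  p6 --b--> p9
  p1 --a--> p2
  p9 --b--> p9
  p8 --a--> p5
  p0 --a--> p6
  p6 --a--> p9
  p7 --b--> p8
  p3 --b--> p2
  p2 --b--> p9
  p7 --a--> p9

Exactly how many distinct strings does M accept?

The useful subgraph on states {p1, p4, p5, p8} is acyclic, so L(M) is finite; the longest accepting path visits 4 useful states, giving maximum string length 3.
Counting accepting paths from p1 by length: 2 of length 2, 1 of length 3. Total 3.

3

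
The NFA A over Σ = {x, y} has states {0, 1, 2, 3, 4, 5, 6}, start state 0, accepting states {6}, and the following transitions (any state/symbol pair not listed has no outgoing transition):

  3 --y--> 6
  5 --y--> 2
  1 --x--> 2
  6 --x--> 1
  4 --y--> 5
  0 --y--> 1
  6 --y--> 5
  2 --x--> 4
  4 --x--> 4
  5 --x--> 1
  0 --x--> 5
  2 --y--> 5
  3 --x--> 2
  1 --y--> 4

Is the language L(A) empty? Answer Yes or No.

The states reachable from the start state are {0, 1, 2, 4, 5}.
None of the accepting states {6} is reachable, so no string is accepted and L(A) = ∅.

Yes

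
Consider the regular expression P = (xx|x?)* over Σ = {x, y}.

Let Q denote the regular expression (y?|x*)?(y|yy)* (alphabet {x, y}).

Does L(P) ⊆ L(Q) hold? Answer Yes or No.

Yes

Converting the expression P to a DFA (subset construction, then merging equivalent states) gives the minimal DFA with states {p0, p1}, start state p0, accepting states {p0} and transitions p0: x→p0, y→p1; p1: x→p1, y→p1.
Converting the expression Q to a DFA (subset construction, then merging equivalent states) gives the minimal DFA with states {q0, q1, q2}, start state q0, accepting states {q0, q1} and transitions q0: x→q0, y→q1; q1: x→q2, y→q1; q2: x→q2, y→q2.
Exploring the product automaton P × Q from the start pair (p0, q0), following both machines on each input symbol, reaches 3 state pairs: (p0, q0), (p1, q1), (p1, q2).
P accepts in {p0} and Q accepts in {q0, q1}. The reachable pairs whose P-component is accepting are (p0, q0); in each of them the Q-component is accepting too, so the product for L(P) \ L(Q) (P-component accepting, Q-component rejecting) has no reachable accepting pair and the difference is empty.
Hence every string in L(P) is also in L(Q).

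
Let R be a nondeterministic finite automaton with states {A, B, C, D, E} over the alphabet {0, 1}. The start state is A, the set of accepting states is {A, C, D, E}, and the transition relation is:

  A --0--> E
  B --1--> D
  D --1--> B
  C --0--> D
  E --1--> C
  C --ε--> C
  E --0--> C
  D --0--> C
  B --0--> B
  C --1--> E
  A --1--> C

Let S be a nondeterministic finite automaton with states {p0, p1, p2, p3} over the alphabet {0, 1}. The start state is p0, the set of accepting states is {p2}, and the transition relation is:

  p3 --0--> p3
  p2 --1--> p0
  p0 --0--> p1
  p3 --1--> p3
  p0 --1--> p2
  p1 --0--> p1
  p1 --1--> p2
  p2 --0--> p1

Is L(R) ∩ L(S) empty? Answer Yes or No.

The string 1 is accepted by both R and S.
Hence L(R) ∩ L(S) ≠ ∅.

No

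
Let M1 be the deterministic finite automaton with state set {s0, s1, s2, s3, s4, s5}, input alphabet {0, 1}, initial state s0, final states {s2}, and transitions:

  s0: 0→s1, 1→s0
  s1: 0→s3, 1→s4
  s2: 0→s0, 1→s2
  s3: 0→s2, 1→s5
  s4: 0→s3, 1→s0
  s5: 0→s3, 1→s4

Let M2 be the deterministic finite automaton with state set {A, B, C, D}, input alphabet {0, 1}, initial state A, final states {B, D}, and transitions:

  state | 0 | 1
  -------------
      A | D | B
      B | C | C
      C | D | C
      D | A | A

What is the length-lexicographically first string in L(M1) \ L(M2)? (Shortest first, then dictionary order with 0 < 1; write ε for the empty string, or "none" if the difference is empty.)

0001

The string 0001 is accepted by M1 but not by M2.
No shorter string lies in the difference, and 0001 is the lexicographically first length-4 string in L(M1) \ L(M2).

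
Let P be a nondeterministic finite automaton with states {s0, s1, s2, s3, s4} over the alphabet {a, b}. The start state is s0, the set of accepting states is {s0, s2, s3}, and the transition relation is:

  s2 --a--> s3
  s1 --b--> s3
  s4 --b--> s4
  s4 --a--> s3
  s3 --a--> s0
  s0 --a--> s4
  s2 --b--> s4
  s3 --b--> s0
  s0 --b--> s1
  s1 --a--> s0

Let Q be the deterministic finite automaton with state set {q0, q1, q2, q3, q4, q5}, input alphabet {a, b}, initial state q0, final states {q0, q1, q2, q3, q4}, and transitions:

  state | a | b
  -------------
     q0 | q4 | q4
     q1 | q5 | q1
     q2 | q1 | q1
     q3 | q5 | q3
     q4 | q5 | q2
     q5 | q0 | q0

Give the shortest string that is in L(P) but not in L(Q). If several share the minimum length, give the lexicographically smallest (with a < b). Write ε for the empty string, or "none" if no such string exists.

The string aa is accepted by P but not by Q.
No shorter string lies in the difference, and aa is the lexicographically first length-2 string in L(P) \ L(Q).

aa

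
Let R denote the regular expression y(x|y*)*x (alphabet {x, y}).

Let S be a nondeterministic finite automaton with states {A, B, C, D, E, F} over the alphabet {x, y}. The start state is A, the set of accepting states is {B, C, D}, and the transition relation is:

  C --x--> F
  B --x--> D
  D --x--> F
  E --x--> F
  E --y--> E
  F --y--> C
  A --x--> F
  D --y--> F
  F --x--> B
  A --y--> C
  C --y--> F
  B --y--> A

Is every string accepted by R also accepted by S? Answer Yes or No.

The string yx is in L(R) but not in L(S).
So L(R) ⊄ L(S).

No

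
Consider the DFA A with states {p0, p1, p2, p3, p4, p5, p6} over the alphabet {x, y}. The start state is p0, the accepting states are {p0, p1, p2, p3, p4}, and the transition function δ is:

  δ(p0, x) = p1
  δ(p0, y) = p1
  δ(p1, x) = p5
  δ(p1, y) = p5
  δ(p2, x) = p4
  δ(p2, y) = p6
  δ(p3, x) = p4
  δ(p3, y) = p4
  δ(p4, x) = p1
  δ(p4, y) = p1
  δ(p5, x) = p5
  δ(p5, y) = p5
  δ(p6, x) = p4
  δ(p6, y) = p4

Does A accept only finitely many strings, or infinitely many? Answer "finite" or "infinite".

The useful states (reachable from p0 and able to reach an accepting state) are {p0, p1}.
Restricted to these states the transition graph has no cycle, so every accepting path has bounded length and L is finite.

finite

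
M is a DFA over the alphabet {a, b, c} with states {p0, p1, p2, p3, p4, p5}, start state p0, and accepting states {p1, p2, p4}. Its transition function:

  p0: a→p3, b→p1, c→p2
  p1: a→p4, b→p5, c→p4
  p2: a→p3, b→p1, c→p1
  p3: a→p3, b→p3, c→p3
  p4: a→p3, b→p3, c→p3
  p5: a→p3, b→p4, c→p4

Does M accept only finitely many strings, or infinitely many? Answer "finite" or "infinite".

finite

The useful states (reachable from p0 and able to reach an accepting state) are {p0, p1, p2, p4, p5}.
Restricted to these states the transition graph has no cycle, so every accepting path has bounded length and L is finite.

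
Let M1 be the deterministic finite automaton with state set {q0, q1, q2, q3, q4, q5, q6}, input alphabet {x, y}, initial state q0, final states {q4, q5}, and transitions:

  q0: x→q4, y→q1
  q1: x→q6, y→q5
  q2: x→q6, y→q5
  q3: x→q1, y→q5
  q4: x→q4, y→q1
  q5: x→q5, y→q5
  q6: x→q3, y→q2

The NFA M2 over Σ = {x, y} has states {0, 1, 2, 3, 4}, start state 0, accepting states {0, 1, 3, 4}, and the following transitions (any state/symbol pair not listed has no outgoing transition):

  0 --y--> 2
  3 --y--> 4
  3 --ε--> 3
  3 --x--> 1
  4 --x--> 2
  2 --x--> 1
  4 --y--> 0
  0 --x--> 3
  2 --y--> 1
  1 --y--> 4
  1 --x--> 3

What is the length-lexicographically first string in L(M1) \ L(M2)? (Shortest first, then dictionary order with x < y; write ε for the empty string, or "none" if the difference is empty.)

xyyy

The string xyyy is accepted by M1 but not by M2.
No shorter string lies in the difference, and xyyy is the lexicographically first length-4 string in L(M1) \ L(M2).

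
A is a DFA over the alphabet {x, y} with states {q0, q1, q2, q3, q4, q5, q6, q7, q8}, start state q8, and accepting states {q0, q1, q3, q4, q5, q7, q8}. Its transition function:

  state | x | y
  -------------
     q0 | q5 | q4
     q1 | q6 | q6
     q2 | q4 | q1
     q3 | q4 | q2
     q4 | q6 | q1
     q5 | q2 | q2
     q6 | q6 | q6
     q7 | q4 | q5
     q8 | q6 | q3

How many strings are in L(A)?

The useful subgraph on states {q1, q2, q3, q4, q8} is acyclic, so L(A) is finite; the longest accepting path visits 5 useful states, giving maximum string length 4.
Counting accepting paths from q8 by length: 1 of length 0, 1 of length 1, 1 of length 2, 3 of length 3, 1 of length 4. Total 7.

7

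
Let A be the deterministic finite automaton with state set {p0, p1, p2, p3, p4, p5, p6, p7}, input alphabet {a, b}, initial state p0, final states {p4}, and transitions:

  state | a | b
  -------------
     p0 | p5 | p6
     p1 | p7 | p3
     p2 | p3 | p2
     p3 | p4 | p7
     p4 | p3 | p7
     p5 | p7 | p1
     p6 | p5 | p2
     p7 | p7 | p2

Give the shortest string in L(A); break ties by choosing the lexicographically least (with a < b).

abba

A breadth-first search from p0 reaches an accepting state first via the path p0 → p5 → p1 → p3 → p4 on input abba.
No string of length < 4 is accepted (BFS exhausts all shorter strings without reaching an accepting state), and abba is the lexicographically least accepting string of length 4.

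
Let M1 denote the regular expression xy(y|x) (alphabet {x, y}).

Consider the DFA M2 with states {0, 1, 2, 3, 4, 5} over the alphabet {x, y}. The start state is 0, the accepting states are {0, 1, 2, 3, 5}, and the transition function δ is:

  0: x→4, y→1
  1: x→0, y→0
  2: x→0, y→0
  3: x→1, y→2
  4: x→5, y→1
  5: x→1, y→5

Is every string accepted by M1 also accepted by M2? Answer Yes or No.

Yes

Converting the expression M1 to a DFA (subset construction, then merging equivalent states) gives the minimal DFA with states {r0, r1, r2, r3, r4}, start state r0, accepting states {r4} and transitions r0: x→r1, y→r2; r1: x→r2, y→r3; r2: x→r2, y→r2; r3: x→r4, y→r4; r4: x→r2, y→r2.
Exploring the product automaton M1 × M2 from the start pair (r0, 0), following both machines on each input symbol, reaches 8 state pairs: (r0, 0), (r1, 4), (r2, 1), (r2, 5), (r3, 1), (r2, 0), (r4, 0), (r2, 4).
M1 accepts in {r4} and M2 accepts in {0, 1, 2, 3, 5}. The reachable pairs whose M1-component is accepting are (r4, 0); in each of them the M2-component is accepting too, so the product for L(M1) \ L(M2) (M1-component accepting, M2-component rejecting) has no reachable accepting pair and the difference is empty.
Hence every string in L(M1) is also in L(M2).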